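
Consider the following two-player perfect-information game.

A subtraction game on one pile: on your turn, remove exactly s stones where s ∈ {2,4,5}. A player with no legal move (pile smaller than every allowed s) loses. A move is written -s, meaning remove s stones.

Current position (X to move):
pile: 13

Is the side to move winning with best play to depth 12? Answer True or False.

X winning at [13]: True

ply 1, X at 13 | -2=-1→11; -4=-1→9; -5=+1→8*
ply 2, O at 8 | -2=-1→6*; -4=-1→4; -5=-1→3
ply 3, X at 6 | -2=-1→4; -4=-1→2; -5=+1→1*
ply 4: 1 is terminal -1 (O); from 13 depth 12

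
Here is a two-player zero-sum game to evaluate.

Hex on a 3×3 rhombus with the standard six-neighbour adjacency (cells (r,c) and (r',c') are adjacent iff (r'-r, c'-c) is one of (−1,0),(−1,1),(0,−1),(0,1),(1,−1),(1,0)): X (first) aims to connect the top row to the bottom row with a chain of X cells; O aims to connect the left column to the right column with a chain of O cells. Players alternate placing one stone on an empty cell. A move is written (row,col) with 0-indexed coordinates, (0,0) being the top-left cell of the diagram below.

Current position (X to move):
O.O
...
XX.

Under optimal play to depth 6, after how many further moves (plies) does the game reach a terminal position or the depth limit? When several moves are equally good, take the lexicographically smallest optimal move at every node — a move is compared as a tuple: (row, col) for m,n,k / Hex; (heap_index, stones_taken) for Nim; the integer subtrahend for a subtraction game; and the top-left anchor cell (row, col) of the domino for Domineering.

ply 1, X at O.O/.../XX. | (0,1)=+1→OXO/.../XX.*; (1,0)=-1→O.O/X../XX.; (1,1)=-1→O.O/.X./XX.; (1,2)=-1→O.O/..X/XX.; (2,2)=-1→O.O/.../XXX
ply 2, O at OXO/.../XX. | (1,0)=-1→OXO/O../XX.*; (1,1)=-1→OXO/.O./XX.; (1,2)=-1→OXO/..O/XX.; (2,2)=-1→OXO/.../XXO
ply 3, X at OXO/O../XX. | (1,1)=+1→OXO/OX./XX.*; (1,2)=-1→OXO/O.X/XX.; (2,2)=-1→OXO/O../XXX
ply 4: OXO/OX./XX. is terminal -1 (O); from O.O/.../XX. depth 6

PV length from [O.O/.../XX.]: 3 plies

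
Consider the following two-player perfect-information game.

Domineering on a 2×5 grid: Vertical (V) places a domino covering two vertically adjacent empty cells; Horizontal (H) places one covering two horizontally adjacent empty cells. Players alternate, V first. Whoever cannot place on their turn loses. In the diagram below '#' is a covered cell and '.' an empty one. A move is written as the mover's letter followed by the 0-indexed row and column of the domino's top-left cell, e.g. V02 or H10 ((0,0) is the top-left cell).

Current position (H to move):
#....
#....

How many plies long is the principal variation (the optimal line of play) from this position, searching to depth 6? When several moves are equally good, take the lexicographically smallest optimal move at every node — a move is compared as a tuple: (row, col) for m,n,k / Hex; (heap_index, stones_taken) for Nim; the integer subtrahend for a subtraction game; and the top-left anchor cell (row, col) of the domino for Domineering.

ply 1, H at #..../#.... | H01=-1→###../#....; H02=+1→#.##./#....*; H03=-1→#..##/#....; H11=-1→#..../###..; H12=+1→#..../#.##.; H13=-1→#..../#..##
ply 2, V at #.##./#.... | V01=-1→####./##...*; V04=-1→#.###/#...#
ply 3, H at ####./##... | H12=-1→####./####.; H13=+1→####./##.##*
ply 4: ####./##.## is terminal -1 (V); from #..../#.... depth 6

PV length from [#..../#....]: 3 plies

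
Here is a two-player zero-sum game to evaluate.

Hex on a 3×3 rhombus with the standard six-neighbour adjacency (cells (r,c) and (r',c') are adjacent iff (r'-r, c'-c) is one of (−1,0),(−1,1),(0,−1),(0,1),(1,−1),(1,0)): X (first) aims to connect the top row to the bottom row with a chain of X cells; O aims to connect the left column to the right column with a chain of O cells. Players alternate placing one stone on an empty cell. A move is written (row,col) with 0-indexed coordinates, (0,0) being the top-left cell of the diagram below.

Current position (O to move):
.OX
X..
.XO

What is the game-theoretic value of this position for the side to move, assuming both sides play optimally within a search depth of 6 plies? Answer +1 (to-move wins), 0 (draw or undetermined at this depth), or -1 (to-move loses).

value(.OX/X../.XO, O) = -1

ply 1, O at .OX/X../.XO | (0,0)=-1→OOX/X../.XO*; (1,1)=-1→.OX/XO./.XO; (1,2)=-1→.OX/X.O/.XO; (2,0)=-1→.OX/X../OXO
ply 2, X at OOX/X../.XO | (1,1)=+1→OOX/XX./.XO*; (1,2)=+1→OOX/X.X/.XO; (2,0)=+1→OOX/X../XXO
ply 3: OOX/XX./.XO is terminal -1 (O); from .OX/X../.XO depth 6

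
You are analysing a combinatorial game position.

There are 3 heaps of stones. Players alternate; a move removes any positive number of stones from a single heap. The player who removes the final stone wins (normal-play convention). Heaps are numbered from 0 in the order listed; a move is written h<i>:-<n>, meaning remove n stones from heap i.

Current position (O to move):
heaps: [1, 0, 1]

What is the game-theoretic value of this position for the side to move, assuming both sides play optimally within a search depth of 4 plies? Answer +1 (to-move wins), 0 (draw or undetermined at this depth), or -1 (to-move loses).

value((1,0,1), O) = -1

[(1,0,1)] O move#1: h0:-1:-1/(0,0,1)*, h2:-1:-1/(1,0,0)
[(0,0,1)] X move#2: h2:-1:+1/(0,0,0)*
[(0,0,0)] end (terminal -1, O#3); searched (1,0,1) to 4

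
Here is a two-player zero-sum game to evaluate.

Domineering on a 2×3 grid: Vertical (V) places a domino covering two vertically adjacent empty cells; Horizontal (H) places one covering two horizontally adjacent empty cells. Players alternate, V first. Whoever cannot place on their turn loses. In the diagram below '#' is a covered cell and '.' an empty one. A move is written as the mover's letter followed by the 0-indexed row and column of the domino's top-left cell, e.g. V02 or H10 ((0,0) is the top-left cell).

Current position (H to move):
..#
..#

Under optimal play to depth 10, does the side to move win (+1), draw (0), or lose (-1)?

[..#/..#] H move#1: H00:+1/###/..#*, H10:+1/..#/###
[###/..#] end (terminal -1, V#2); searched ..#/..# to 10

value(..#/..#, H) = +1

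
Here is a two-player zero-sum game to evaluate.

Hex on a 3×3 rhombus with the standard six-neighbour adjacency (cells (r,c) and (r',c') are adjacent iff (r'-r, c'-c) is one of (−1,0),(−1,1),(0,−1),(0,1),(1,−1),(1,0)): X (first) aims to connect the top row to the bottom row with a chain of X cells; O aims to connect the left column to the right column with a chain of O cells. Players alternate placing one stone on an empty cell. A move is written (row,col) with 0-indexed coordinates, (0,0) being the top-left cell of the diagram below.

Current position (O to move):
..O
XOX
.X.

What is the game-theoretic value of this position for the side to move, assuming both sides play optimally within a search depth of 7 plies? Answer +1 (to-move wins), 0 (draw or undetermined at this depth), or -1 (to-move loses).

[..O/XOX/.X.] O move#1: (0,0):+1/O.O/XOX/.X.*, (0,1):+1/.OO/XOX/.X., (2,0):+1/..O/XOX/OX., (2,2):-1/..O/XOX/.XO
[O.O/XOX/.X.] X move#2: (0,1):-1/OXO/XOX/.X.*, (2,0):-1/O.O/XOX/XX., (2,2):-1/O.O/XOX/.XX
[OXO/XOX/.X.] O move#3: (2,0):+1/OXO/XOX/OX.*, (2,2):-1/OXO/XOX/.XO
[OXO/XOX/OX.] end (terminal -1, X#4); searched ..O/XOX/.X. to 7

value(..O/XOX/.X., O) = +1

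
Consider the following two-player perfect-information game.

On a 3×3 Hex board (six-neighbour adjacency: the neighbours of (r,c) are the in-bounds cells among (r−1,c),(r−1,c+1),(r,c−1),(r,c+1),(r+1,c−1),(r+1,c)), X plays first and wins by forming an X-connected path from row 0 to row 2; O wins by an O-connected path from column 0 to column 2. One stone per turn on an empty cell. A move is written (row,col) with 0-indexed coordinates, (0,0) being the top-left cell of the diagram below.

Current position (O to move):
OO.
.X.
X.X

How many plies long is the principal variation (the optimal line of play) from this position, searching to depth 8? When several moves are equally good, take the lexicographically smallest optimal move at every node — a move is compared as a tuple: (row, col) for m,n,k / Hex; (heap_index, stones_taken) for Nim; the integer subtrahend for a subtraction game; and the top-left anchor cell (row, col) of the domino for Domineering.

ply 1, O at OO./.X./X.X | (0,2)=+1→OOO/.X./X.X*; (1,0)=-1→OO./OX./X.X; (1,2)=-1→OO./.XO/X.X; (2,1)=-1→OO./.X./XOX
ply 2: OOO/.X./X.X is terminal -1 (X); from OO./.X./X.X depth 8

PV length from [OO./.X./X.X]: 1 ply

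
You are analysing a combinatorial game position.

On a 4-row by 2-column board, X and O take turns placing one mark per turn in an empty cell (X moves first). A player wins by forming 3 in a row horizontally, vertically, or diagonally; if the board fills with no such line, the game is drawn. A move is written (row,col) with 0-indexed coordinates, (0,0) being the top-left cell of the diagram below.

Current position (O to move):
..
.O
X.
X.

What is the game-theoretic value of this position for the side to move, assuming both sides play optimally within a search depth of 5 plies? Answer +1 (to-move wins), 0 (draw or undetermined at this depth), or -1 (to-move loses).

value(../.O/X./X., O) = 0

[../.O/X./X.] O move#1: (0,0):-1/O./.O/X./X., (0,1):-1/.O/.O/X./X., (1,0):+0/../OO/X./X.*, (2,1):-1/../.O/XO/X., (3,1):-1/../.O/X./XO
[../OO/X./X.] X move#2: (0,0):-1/X./OO/X./X., (0,1):+0/.X/OO/X./X.*, (2,1):+0/../OO/XX/X., (3,1):+0/../OO/X./XX
[.X/OO/X./X.] O move#3: (0,0):+0/OX/OO/X./X.*, (2,1):+0/.X/OO/XO/X., (3,1):+0/.X/OO/X./XO
[OX/OO/X./X.] X move#4: (2,1):+0/OX/OO/XX/X.*, (3,1):+0/OX/OO/X./XX
[OX/OO/XX/X.] O move#5: (3,1):+0/OX/OO/XX/XO*
[OX/OO/XX/XO] end (terminal +0, X#6); searched ../.O/X./X. to 5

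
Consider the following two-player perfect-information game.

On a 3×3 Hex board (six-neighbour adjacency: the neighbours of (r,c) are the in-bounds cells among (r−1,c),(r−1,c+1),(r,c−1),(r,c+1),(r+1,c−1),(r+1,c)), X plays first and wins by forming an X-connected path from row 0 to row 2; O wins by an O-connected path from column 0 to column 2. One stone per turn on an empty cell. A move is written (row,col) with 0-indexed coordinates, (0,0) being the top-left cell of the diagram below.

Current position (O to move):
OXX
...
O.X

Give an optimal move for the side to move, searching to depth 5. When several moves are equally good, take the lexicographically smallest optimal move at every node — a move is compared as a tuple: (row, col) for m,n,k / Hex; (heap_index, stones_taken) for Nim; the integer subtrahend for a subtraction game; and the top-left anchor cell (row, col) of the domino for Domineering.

O's best at [OXX/.../O.X]: (1,2)

[OXX/.../O.X] O move#1: (1,0):-1/OXX/O../O.X, (1,1):-1/OXX/.O./O.X, (1,2):+1/OXX/..O/O.X*, (2,1):-1/OXX/.../OOX
[OXX/..O/O.X] X move#2: (1,0):-1/OXX/X.O/O.X*, (1,1):-1/OXX/.XO/O.X, (2,1):-1/OXX/..O/OXX
[OXX/X.O/O.X] O move#3: (1,1):+1/OXX/XOO/O.X*, (2,1):+1/OXX/X.O/OOX
[OXX/XOO/O.X] end (terminal -1, X#4); searched OXX/.../O.X to 5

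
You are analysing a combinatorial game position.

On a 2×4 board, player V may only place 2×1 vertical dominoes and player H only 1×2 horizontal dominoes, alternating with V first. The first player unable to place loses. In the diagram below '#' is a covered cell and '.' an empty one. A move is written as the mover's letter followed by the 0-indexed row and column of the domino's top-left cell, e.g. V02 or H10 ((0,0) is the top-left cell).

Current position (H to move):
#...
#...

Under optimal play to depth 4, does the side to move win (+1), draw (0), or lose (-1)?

value(#.../#..., H) = +1

[#.../#...] H move#1: H01:+1/###./#...*, H02:+1/#.##/#..., H11:+1/#.../###., H12:+1/#.../#.##
[###./#...] V move#2: V03:-1/####/#..#*
[####/#..#] H move#3: H11:+1/####/####*
[####/####] end (terminal -1, V#4); searched #.../#... to 4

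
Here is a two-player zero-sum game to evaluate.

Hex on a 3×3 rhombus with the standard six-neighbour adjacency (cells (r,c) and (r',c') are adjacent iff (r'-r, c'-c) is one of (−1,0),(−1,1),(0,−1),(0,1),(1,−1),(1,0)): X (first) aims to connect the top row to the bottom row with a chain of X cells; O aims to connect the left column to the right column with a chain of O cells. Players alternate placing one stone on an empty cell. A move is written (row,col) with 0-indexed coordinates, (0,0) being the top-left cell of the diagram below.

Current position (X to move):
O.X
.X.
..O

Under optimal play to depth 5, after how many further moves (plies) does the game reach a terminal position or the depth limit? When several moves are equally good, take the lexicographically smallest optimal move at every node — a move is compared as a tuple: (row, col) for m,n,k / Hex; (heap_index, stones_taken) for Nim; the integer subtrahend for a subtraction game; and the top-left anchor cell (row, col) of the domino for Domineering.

PV length from [O.X/.X./..O]: 5 plies

[O.X/.X./..O] X move#1: (0,1):+1/OXX/.X./..O*, (1,0):+1/O.X/XX./..O, (1,2):+1/O.X/.XX/..O, (2,0):+1/O.X/.X./X.O, (2,1):+1/O.X/.X./.XO
[OXX/.X./..O] O move#2: (1,0):-1/OXX/OX./..O*, (1,2):-1/OXX/.XO/..O, (2,0):-1/OXX/.X./O.O, (2,1):-1/OXX/.X./.OO
[OXX/OX./..O] X move#3: (1,2):+1/OXX/OXX/..O*, (2,0):+1/OXX/OX./X.O, (2,1):+1/OXX/OX./.XO
[OXX/OXX/..O] O move#4: (2,0):-1/OXX/OXX/O.O*, (2,1):-1/OXX/OXX/.OO
[OXX/OXX/O.O] X move#5: (2,1):+1/OXX/OXX/OXO*
[OXX/OXX/OXO] end (terminal -1, O#6); searched O.X/.X./..O to 5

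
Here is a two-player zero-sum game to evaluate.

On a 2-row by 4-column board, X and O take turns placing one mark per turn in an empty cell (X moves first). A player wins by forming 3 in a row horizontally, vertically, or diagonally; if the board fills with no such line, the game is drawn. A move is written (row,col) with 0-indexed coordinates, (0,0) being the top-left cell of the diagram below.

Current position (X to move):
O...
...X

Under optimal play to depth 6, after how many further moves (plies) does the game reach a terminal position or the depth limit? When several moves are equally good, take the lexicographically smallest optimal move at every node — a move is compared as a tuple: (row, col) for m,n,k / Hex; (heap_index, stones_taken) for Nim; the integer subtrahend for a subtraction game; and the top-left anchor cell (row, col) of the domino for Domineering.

[O.../...X] X move#1: (0,1):+0/OX../...X*, (0,2):+0/O.X./...X, (0,3):+0/O..X/...X, (1,0):+0/O.../X..X, (1,1):+0/O.../.X.X, (1,2):+0/O.../..XX
[OX../...X] O move#2: (0,2):+0/OXO./...X*, (0,3):+0/OX.O/...X, (1,0):+0/OX../O..X, (1,1):+0/OX../.O.X, (1,2):+0/OX../..OX
[OXO./...X] X move#3: (0,3):+0/OXOX/...X*, (1,0):+0/OXO./X..X, (1,1):+0/OXO./.X.X, (1,2):+0/OXO./..XX
[OXOX/...X] O move#4: (1,0):+0/OXOX/O..X*, (1,1):+0/OXOX/.O.X, (1,2):+0/OXOX/..OX
[OXOX/O..X] X move#5: (1,1):+0/OXOX/OX.X*, (1,2):+0/OXOX/O.XX
[OXOX/OX.X] O move#6: (1,2):+0/OXOX/OXOX*
[OXOX/OXOX] end (terminal +0, X#7); searched O.../...X to 6

PV length from [O.../...X]: 6 plies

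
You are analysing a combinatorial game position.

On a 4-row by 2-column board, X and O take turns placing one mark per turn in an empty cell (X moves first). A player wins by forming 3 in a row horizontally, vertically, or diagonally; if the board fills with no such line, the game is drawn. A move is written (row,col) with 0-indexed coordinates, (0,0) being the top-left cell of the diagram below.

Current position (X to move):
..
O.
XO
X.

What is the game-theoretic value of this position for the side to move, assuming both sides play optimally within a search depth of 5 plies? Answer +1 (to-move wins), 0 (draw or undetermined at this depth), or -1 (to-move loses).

ply 1, X at ../O./XO/X. | (0,0)=-1→X./O./XO/X.; (0,1)=+0→.X/O./XO/X.*; (1,1)=+0→../OX/XO/X.; (3,1)=+0→../O./XO/XX
ply 2, O at .X/O./XO/X. | (0,0)=+0→OX/O./XO/X.*; (1,1)=+0→.X/OO/XO/X.; (3,1)=+0→.X/O./XO/XO
ply 3, X at OX/O./XO/X. | (1,1)=+0→OX/OX/XO/X.*; (3,1)=+0→OX/O./XO/XX
ply 4, O at OX/OX/XO/X. | (3,1)=+0→OX/OX/XO/XO*
ply 5: OX/OX/XO/XO is terminal +0 (X); from ../O./XO/X. depth 5

value(../O./XO/X., X) = 0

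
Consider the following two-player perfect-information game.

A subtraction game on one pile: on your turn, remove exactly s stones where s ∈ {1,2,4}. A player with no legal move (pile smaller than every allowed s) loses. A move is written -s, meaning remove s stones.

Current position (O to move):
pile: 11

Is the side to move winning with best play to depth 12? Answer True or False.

O winning at [11]: True

[11] O move#1: -1:-1/10, -2:+1/9*, -4:-1/7
[9] X move#2: -1:-1/8*, -2:-1/7, -4:-1/5
[8] O move#3: -1:-1/7, -2:+1/6*, -4:-1/4
[6] X move#4: -1:-1/5*, -2:-1/4, -4:-1/2
[5] O move#5: -1:-1/4, -2:+1/3*, -4:-1/1
[3] X move#6: -1:-1/2*, -2:-1/1
[2] O move#7: -1:-1/1, -2:+1/0*
[0] end (terminal -1, X#8); searched 11 to 12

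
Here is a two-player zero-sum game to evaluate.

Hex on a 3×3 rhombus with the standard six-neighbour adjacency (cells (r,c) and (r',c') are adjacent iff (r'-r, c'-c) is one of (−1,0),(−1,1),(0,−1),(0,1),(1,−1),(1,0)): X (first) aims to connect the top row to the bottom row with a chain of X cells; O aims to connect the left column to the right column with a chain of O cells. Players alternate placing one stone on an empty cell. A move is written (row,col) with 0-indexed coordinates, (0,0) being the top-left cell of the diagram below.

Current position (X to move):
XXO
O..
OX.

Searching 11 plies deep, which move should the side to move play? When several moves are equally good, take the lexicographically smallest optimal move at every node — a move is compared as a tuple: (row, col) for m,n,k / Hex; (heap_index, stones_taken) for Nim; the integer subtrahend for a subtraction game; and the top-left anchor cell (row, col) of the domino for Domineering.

X's best at [XXO/O../OX.]: (1,1)

[XXO/O../OX.] X move#1: (1,1):+1/XXO/OX./OX.*, (1,2):-1/XXO/O.X/OX., (2,2):-1/XXO/O../OXX
[XXO/OX./OX.] end (terminal -1, O#2); searched XXO/O../OX. to 11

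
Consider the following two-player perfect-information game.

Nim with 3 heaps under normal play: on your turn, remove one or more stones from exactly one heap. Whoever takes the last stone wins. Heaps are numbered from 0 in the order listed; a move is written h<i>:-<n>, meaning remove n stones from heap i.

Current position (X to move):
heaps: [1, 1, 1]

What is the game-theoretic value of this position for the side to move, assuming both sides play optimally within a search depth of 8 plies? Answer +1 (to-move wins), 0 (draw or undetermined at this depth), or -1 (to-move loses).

value((1,1,1), X) = +1

[(1,1,1)] X move#1: h0:-1:+1/(0,1,1)*, h1:-1:+1/(1,0,1), h2:-1:+1/(1,1,0)
[(0,1,1)] O move#2: h1:-1:-1/(0,0,1)*, h2:-1:-1/(0,1,0)
[(0,0,1)] X move#3: h2:-1:+1/(0,0,0)*
[(0,0,0)] end (terminal -1, O#4); searched (1,1,1) to 8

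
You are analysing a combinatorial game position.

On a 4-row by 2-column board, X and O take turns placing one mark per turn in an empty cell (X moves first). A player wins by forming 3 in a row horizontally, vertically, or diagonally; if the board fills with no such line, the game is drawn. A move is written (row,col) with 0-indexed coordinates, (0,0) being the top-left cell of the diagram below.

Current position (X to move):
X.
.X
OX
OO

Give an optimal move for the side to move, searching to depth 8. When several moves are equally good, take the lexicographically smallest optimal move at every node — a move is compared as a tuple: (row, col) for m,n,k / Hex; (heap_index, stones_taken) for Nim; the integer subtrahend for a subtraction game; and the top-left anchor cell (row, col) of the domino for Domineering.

ply 1, X at X./.X/OX/OO | (0,1)=+1→XX/.X/OX/OO*; (1,0)=+0→X./XX/OX/OO
ply 2: XX/.X/OX/OO is terminal -1 (O); from X./.X/OX/OO depth 8

X's best at [X./.X/OX/OO]: (0,1)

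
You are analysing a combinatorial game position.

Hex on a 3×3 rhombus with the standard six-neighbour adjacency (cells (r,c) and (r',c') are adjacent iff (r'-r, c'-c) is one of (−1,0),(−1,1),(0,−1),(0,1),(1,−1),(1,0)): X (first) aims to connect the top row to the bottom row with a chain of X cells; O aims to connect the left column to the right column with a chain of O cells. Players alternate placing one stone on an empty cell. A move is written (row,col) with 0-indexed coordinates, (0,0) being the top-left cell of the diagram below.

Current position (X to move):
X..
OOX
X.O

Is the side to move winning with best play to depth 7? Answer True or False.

ply 1, X at X../OOX/X.O | (0,1)=-1→XX./OOX/X.O*; (0,2)=-1→X.X/OOX/X.O; (2,1)=-1→X../OOX/XXO
ply 2, O at XX./OOX/X.O | (0,2)=+1→XXO/OOX/X.O*; (2,1)=+1→XX./OOX/XOO
ply 3: XXO/OOX/X.O is terminal -1 (X); from X../OOX/X.O depth 7

X winning at [X../OOX/X.O]: False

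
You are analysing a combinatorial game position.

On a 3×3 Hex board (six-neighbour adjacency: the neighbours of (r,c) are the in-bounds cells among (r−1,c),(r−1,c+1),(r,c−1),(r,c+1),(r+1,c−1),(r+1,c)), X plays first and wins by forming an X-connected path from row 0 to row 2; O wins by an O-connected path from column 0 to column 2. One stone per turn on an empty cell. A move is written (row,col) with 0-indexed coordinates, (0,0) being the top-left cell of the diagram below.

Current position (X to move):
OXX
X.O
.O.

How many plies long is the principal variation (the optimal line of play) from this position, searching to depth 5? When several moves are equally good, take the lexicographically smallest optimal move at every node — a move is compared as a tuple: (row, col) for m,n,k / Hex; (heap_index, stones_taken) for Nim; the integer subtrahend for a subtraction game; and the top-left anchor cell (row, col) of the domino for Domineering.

ply 1, X at OXX/X.O/.O. | (1,1)=-1→OXX/XXO/.O.; (2,0)=+1→OXX/X.O/XO.*; (2,2)=-1→OXX/X.O/.OX
ply 2: OXX/X.O/XO. is terminal -1 (O); from OXX/X.O/.O. depth 5

PV length from [OXX/X.O/.O.]: 1 ply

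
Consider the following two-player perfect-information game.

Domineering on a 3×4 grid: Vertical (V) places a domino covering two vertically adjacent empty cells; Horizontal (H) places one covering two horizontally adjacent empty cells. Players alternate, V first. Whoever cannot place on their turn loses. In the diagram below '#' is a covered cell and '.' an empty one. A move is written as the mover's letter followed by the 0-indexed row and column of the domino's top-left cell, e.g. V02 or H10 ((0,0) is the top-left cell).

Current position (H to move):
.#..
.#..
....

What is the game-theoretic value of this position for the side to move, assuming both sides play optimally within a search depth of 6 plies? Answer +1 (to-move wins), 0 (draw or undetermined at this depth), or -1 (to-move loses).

value(.#../.#../...., H) = +1

ply 1, H at .#../.#../.... | H02=-1→.###/.#../....; H12=+1→.#../.###/....*; H20=-1→.#../.#../##..; H21=-1→.#../.#../.##.; H22=-1→.#../.#../..##
ply 2, V at .#../.###/.... | V00=-1→##../####/....*; V10=-1→.#../####/#...
ply 3, H at ##../####/.... | H02=+1→####/####/....*; H20=+1→##../####/##..; H21=+1→##../####/.##.; H22=+1→##../####/..##
ply 4: ####/####/.... is terminal -1 (V); from .#../.#../.... depth 6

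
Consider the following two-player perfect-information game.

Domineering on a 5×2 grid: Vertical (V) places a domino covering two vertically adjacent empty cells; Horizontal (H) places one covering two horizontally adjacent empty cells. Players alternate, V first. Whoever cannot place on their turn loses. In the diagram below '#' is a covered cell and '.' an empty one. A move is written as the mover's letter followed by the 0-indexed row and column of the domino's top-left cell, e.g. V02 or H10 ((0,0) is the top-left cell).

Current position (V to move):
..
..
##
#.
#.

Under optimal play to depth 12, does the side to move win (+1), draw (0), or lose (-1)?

[../../##/#./#.] V move#1: V00:+1/#./#./##/#./#.*, V01:+1/.#/.#/##/#./#., V31:-1/../../##/##/##
[#./#./##/#./#.] end (terminal -1, H#2); searched ../../##/#./#. to 12

value(../../##/#./#., V) = +1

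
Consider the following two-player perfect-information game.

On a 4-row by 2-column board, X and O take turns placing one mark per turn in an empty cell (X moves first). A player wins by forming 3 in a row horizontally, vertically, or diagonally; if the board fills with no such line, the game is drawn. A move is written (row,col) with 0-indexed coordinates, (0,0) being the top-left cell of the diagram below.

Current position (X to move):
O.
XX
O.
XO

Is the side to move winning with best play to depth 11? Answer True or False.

X winning at [O./XX/O./XO]: False

ply 1, X at O./XX/O./XO | (0,1)=+0→OX/XX/O./XO*; (2,1)=+0→O./XX/OX/XO
ply 2, O at OX/XX/O./XO | (2,1)=+0→OX/XX/OO/XO*
ply 3: OX/XX/OO/XO is terminal +0 (X); from O./XX/O./XO depth 11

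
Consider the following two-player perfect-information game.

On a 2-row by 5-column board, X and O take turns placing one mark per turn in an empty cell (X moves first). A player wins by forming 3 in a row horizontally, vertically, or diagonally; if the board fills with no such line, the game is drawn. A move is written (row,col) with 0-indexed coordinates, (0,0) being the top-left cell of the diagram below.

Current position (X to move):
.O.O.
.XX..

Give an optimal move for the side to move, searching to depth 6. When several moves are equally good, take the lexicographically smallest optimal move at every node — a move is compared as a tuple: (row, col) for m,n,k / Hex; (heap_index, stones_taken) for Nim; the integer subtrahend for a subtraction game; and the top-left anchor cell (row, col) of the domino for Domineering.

X's best at [.O.O./.XX..]: (0,2)

ply 1, X at .O.O./.XX.. | (0,0)=-1→XO.O./.XX..; (0,2)=+1→.OXO./.XX..*; (0,4)=-1→.O.OX/.XX..; (1,0)=+1→.O.O./XXX..; (1,3)=+1→.O.O./.XXX.; (1,4)=-1→.O.O./.XX.X
ply 2, O at .OXO./.XX.. | (0,0)=-1→OOXO./.XX..*; (0,4)=-1→.OXOO/.XX..; (1,0)=-1→.OXO./OXX..; (1,3)=-1→.OXO./.XXO.; (1,4)=-1→.OXO./.XX.O
ply 3, X at OOXO./.XX.. | (0,4)=+1→OOXOX/.XX..*; (1,0)=+1→OOXO./XXX..; (1,3)=+1→OOXO./.XXX.; (1,4)=+1→OOXO./.XX.X
ply 4, O at OOXOX/.XX.. | (1,0)=-1→OOXOX/OXX..*; (1,3)=-1→OOXOX/.XXO.; (1,4)=-1→OOXOX/.XX.O
ply 5, X at OOXOX/OXX.. | (1,3)=+1→OOXOX/OXXX.*; (1,4)=+0→OOXOX/OXX.X
ply 6: OOXOX/OXXX. is terminal -1 (O); from .O.O./.XX.. depth 6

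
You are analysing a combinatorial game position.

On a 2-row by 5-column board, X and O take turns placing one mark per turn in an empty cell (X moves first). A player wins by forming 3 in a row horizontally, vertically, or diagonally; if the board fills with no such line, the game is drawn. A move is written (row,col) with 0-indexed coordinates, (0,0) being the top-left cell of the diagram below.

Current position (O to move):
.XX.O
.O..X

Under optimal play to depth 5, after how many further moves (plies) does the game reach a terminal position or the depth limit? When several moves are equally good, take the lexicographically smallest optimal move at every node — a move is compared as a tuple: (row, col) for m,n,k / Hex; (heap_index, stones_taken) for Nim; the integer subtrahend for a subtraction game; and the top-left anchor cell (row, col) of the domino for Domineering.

PV length from [.XX.O/.O..X]: 2 plies

[.XX.O/.O..X] O move#1: (0,0):-1/OXX.O/.O..X*, (0,3):-1/.XXOO/.O..X, (1,0):-1/.XX.O/OO..X, (1,2):-1/.XX.O/.OO.X, (1,3):-1/.XX.O/.O.OX
[OXX.O/.O..X] X move#2: (0,3):+1/OXXXO/.O..X*, (1,0):+0/OXX.O/XO..X, (1,2):+1/OXX.O/.OX.X, (1,3):+1/OXX.O/.O.XX
[OXXXO/.O..X] end (terminal -1, O#3); searched .XX.O/.O..X to 5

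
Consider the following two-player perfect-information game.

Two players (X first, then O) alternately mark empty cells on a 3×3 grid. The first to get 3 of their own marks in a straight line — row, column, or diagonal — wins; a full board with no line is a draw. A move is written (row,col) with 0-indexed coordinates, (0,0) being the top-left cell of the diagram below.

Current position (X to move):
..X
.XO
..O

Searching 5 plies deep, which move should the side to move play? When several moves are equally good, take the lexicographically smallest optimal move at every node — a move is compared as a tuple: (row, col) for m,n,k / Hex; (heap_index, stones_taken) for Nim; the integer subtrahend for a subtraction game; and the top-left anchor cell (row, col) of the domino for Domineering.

p1 X@[..X/.XO/..O]: (0,0)[X.X/.XO/..O]+1* (0,1)[.XX/.XO/..O]+1 (1,0)[..X/XXO/..O]+0 (2,0)[..X/.XO/X.O]+1 (2,1)[..X/.XO/.XO]+1
p2 O@[X.X/.XO/..O]: (0,1)[XOX/.XO/..O]-1* (1,0)[X.X/OXO/..O]-1 (2,0)[X.X/.XO/O.O]-1 (2,1)[X.X/.XO/.OO]-1
p3 X@[XOX/.XO/..O]: (1,0)[XOX/XXO/..O]+0 (2,0)[XOX/.XO/X.O]+1* (2,1)[XOX/.XO/.XO]+0
p4 O@[XOX/.XO/X.O] terminal -1; root [..X/.XO/..O] d5

X's best at [..X/.XO/..O]: (0,0)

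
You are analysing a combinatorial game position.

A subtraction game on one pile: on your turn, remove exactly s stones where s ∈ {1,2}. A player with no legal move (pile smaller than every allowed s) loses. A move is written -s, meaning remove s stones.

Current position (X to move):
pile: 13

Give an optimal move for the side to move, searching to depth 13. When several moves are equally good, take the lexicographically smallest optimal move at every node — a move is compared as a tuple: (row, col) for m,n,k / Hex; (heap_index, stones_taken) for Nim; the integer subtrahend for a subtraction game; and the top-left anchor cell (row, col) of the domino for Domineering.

ply 1, X at 13 | -1=+1→12*; -2=-1→11
ply 2, O at 12 | -1=-1→11*; -2=-1→10
ply 3, X at 11 | -1=-1→10; -2=+1→9*
ply 4, O at 9 | -1=-1→8*; -2=-1→7
ply 5, X at 8 | -1=-1→7; -2=+1→6*
ply 6, O at 6 | -1=-1→5*; -2=-1→4
ply 7, X at 5 | -1=-1→4; -2=+1→3*
ply 8, O at 3 | -1=-1→2*; -2=-1→1
ply 9, X at 2 | -1=-1→1; -2=+1→0*
ply 10: 0 is terminal -1 (O); from 13 depth 13

X's best at [13]: -1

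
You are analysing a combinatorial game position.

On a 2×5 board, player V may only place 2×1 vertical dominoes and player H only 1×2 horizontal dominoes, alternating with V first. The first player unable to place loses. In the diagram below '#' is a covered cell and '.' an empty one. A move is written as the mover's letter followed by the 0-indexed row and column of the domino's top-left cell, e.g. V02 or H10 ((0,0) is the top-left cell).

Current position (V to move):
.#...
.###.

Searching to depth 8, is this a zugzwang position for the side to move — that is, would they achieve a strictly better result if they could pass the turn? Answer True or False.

p1 V@[.#.../.###.]: V00[##.../####.]-1 V04[.#..#/.####]+1*
p2 H@[.#..#/.####]: H02[.####/.####]-1*
p3 V@[.####/.####]: V00[#####/#####]+1*
p4 H@[#####/#####] terminal -1; root [.#.../.###.] d8
if V skipped the turn, H would face:
~ p1 H@[.#.../.###.]: H02[.###./.###.]-1* H03[.#.##/.###.]-1
~ p2 V@[.###./.###.]: V00[####./####.]+1* V04[.####/.####]+1
~ p3 H@[####./####.] terminal -1; root [.#.../.###.] d8
compare (V): move=+1 vs pass=+1

zugzwang(.#.../.###., V) = False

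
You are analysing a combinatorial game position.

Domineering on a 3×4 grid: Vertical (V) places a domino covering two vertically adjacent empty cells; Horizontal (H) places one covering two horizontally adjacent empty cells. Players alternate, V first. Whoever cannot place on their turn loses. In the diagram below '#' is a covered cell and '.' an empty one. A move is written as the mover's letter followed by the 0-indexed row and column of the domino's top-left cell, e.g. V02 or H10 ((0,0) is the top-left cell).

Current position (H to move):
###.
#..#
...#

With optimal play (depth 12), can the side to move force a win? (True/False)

ply 1, H at ###./#..#/...# | H11=+1→###./####/...#*; H20=-1→###./#..#/##.#; H21=+1→###./#..#/.###
ply 2: ###./####/...# is terminal -1 (V); from ###./#..#/...# depth 12

H winning at [###./#..#/...#]: True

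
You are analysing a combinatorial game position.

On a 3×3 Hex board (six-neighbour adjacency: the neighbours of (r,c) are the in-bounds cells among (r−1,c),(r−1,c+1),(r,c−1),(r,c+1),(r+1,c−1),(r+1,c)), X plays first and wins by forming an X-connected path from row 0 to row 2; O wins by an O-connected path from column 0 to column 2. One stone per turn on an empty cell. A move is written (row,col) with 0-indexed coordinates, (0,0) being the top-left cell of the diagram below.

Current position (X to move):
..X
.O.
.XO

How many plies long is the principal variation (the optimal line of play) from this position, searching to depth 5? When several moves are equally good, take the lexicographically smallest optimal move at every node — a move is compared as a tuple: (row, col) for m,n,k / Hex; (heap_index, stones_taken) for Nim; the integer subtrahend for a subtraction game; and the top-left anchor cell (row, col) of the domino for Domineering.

p1 X@[..X/.O./.XO]: (0,0)[X.X/.O./.XO]-1 (0,1)[.XX/.O./.XO]-1 (1,0)[..X/XO./.XO]+1* (1,2)[..X/.OX/.XO]+1 (2,0)[..X/.O./XXO]+1
p2 O@[..X/XO./.XO]: (0,0)[O.X/XO./.XO]-1* (0,1)[.OX/XO./.XO]-1 (1,2)[..X/XOO/.XO]-1 (2,0)[..X/XO./OXO]-1
p3 X@[O.X/XO./.XO]: (0,1)[OXX/XO./.XO]+1* (1,2)[O.X/XOX/.XO]+1 (2,0)[O.X/XO./XXO]+1
p4 O@[OXX/XO./.XO]: (1,2)[OXX/XOO/.XO]-1* (2,0)[OXX/XO./OXO]-1
p5 X@[OXX/XOO/.XO]: (2,0)[OXX/XOO/XXO]+1*
p6 O@[OXX/XOO/XXO] terminal -1; root [..X/.O./.XO] d5

PV length from [..X/.O./.XO]: 5 plies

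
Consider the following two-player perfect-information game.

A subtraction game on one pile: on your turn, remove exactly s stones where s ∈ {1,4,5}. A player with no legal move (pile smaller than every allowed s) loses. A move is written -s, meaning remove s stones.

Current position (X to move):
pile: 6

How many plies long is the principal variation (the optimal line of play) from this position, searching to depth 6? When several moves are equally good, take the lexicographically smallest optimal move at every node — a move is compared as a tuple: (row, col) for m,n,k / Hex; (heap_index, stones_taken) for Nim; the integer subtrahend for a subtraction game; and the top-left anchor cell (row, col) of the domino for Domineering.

PV length from [6]: 3 plies

[6] X move#1: -1:-1/5, -4:+1/2*, -5:-1/1
[2] O move#2: -1:-1/1*
[1] X move#3: -1:+1/0*
[0] end (terminal -1, O#4); searched 6 to 6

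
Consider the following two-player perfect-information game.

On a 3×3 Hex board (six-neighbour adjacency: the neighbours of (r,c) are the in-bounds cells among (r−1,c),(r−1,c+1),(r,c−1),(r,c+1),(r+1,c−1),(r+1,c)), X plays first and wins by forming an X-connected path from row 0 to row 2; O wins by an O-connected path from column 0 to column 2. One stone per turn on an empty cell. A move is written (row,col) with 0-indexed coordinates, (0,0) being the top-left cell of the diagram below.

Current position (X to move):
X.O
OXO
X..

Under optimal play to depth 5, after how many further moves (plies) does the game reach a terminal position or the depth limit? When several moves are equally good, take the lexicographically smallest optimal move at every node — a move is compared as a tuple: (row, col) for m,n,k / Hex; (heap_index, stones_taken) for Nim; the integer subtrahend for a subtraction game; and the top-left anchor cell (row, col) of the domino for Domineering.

[X.O/OXO/X..] X move#1: (0,1):+1/XXO/OXO/X..*, (2,1):-1/X.O/OXO/XX., (2,2):-1/X.O/OXO/X.X
[XXO/OXO/X..] end (terminal -1, O#2); searched X.O/OXO/X.. to 5

PV length from [X.O/OXO/X..]: 1 ply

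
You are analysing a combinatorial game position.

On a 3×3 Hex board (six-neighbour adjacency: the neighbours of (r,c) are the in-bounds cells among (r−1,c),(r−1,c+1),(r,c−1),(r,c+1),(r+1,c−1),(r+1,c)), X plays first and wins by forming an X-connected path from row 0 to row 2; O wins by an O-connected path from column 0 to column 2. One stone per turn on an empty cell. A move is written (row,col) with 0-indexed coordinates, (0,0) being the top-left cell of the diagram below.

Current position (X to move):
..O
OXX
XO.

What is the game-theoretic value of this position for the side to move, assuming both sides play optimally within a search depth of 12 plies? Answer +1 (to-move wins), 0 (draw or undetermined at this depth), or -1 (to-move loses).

value(..O/OXX/XO., X) = +1

[..O/OXX/XO.] X move#1: (0,0):-1/X.O/OXX/XO., (0,1):+1/.XO/OXX/XO.*, (2,2):-1/..O/OXX/XOX
[.XO/OXX/XO.] end (terminal -1, O#2); searched ..O/OXX/XO. to 12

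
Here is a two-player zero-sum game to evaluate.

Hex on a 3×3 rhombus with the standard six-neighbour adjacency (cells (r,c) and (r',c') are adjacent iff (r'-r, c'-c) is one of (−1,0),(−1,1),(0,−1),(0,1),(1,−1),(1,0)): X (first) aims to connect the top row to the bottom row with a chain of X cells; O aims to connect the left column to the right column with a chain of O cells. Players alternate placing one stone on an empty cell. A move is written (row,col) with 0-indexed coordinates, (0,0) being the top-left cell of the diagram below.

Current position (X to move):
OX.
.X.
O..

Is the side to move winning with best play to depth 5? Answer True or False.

X winning at [OX./.X./O..]: True

[OX./.X./O..] X move#1: (0,2):-1/OXX/.X./O.., (1,0):-1/OX./XX./O.., (1,2):+1/OX./.XX/O..*, (2,1):+1/OX./.X./OX., (2,2):+1/OX./.X./O.X
[OX./.XX/O..] O move#2: (0,2):-1/OXO/.XX/O..*, (1,0):-1/OX./OXX/O.., (2,1):-1/OX./.XX/OO., (2,2):-1/OX./.XX/O.O
[OXO/.XX/O..] X move#3: (1,0):+1/OXO/XXX/O..*, (2,1):+1/OXO/.XX/OX., (2,2):+1/OXO/.XX/O.X
[OXO/XXX/O..] O move#4: (2,1):-1/OXO/XXX/OO.*, (2,2):-1/OXO/XXX/O.O
[OXO/XXX/OO.] X move#5: (2,2):+1/OXO/XXX/OOX*
[OXO/XXX/OOX] end (terminal -1, O#6); searched OX./.X./O.. to 5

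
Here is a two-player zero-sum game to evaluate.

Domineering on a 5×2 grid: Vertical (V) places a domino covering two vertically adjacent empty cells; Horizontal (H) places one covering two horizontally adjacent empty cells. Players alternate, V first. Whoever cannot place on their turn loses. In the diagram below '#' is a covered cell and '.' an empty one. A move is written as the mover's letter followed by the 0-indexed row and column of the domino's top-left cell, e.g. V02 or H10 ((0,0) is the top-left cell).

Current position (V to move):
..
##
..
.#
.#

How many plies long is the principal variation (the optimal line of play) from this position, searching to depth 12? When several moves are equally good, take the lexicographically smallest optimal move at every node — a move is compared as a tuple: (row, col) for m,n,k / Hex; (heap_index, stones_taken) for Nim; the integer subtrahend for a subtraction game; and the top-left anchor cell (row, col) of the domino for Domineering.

PV length from [../##/../.#/.#]: 2 plies

ply 1, V at ../##/../.#/.# | V20=-1→../##/#./##/.#*; V30=-1→../##/../##/##
ply 2, H at ../##/#./##/.# | H00=+1→##/##/#./##/.#*
ply 3: ##/##/#./##/.# is terminal -1 (V); from ../##/../.#/.# depth 12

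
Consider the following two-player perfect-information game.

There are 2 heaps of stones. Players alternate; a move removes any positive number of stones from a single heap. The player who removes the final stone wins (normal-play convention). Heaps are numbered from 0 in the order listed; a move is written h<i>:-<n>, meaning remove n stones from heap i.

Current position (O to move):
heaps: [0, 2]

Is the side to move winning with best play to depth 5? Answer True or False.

p1 O@[(0,2)]: h1:-1[(0,1)]-1 h1:-2[(0,0)]+1*
p2 X@[(0,0)] terminal -1; root [(0,2)] d5

O winning at [(0,2)]: True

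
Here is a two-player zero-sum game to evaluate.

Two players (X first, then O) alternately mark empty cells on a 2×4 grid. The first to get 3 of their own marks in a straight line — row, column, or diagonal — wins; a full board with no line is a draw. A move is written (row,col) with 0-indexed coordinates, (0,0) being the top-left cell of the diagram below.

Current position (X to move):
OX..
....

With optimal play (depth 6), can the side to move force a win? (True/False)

p1 X@[OX../....]: (0,2)[OXX./....]+0* (0,3)[OX.X/....]+0 (1,0)[OX../X...]+0 (1,1)[OX../.X..]+0 (1,2)[OX../..X.]+0 (1,3)[OX../...X]+0
p2 O@[OXX./....]: (0,3)[OXXO/....]+0* (1,0)[OXX./O...]-1 (1,1)[OXX./.O..]-1 (1,2)[OXX./..O.]-1 (1,3)[OXX./...O]-1
p3 X@[OXXO/....]: (1,0)[OXXO/X...]+0* (1,1)[OXXO/.X..]+0 (1,2)[OXXO/..X.]+0 (1,3)[OXXO/...X]+0
p4 O@[OXXO/X...]: (1,1)[OXXO/XO..]+0* (1,2)[OXXO/X.O.]+0 (1,3)[OXXO/X..O]+0
p5 X@[OXXO/XO..]: (1,2)[OXXO/XOX.]+0* (1,3)[OXXO/XO.X]+0
p6 O@[OXXO/XOX.]: (1,3)[OXXO/XOXO]+0*
p7 X@[OXXO/XOXO] terminal +0; root [OX../....] d6

X winning at [OX../....]: False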